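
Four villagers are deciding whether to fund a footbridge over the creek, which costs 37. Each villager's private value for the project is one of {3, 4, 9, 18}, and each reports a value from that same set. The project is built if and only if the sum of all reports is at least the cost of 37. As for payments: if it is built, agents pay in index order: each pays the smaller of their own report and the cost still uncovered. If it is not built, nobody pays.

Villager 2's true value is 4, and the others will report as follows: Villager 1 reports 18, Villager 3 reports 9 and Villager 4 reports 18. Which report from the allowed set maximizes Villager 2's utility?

Report 3: project built, pays 3, utility 4 - 3 = 1.
Report 4: project built, pays 4, utility 4 - 4 = 0.
Report 9: project built, pays 9, utility 4 - 9 = -5.
Report 18: project built, pays 18, utility 4 - 18 = -14.
The best choice is 3 with utility 1.

3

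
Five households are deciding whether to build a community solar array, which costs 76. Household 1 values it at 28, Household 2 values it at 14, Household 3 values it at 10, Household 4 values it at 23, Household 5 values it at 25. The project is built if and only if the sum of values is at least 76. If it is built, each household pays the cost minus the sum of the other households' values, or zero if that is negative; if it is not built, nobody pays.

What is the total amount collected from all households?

Total value 100 ≥ cost 76, so it is built.
Household 1: others sum to 72; max(0, 76 - 72) = 4.
Household 2: others sum to 86; max(0, 76 - 86) = 0.
Household 3: others sum to 90; max(0, 76 - 90) = 0.
Household 4: others sum to 77; max(0, 76 - 77) = 0.
Household 5: others sum to 75; max(0, 76 - 75) = 1.
Total collected = 4 + 0 + 0 + 0 + 1 = 5.

5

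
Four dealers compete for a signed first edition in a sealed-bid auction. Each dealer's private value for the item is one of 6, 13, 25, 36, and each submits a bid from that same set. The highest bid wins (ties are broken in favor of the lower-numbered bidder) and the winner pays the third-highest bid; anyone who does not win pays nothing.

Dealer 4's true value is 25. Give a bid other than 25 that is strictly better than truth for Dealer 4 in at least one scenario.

36

Suppose Dealer 1 bids 6, Dealer 2 bids 6 and Dealer 3 bids 25.
Bid 25: loses, pays 0, utility 0.
Bid 36: wins, pays 6, utility 25 - 6 = 19.
So bidding 36 beats truth here (19 > 0).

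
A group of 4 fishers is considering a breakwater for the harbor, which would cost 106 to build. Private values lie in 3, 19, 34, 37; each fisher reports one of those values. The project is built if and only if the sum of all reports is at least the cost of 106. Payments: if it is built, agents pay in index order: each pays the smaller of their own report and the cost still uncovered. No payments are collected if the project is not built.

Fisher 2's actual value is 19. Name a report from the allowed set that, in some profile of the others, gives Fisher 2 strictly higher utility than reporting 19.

3

Suppose Fisher 1 reports 34, Fisher 3 reports 34 and Fisher 4 reports 37.
Report 19: project built, pays 19, utility 19 - 19 = 0.
Report 3: project built, pays 3, utility 19 - 3 = 16.
So reporting 3 beats truth here (16 > 0).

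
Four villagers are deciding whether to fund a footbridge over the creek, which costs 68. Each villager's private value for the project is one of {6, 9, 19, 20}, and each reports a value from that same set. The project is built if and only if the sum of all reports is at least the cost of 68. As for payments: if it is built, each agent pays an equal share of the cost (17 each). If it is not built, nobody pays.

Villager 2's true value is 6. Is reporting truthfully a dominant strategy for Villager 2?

Yes

Check each profile of the others' reports and compare truth against every alternative report.
Others report (19, 20, 20): truth gives 0, best alternative gives -11.
Others report (20, 19, 20): truth gives 0, best alternative gives -11.
Others report (20, 20, 19): truth gives 0, best alternative gives -11.
Others report (20, 20, 20): truth gives 0, best alternative gives -11.
Others report (6, 6, 6): truth gives 0, best alternative gives 0.
Others report (6, 6, 9): truth gives 0, best alternative gives 0.
(Remaining 58 profiles checked similarly; truth is weakly best in each.)
In every case the truthful report is at least as good as any alternative, so it is a dominant strategy.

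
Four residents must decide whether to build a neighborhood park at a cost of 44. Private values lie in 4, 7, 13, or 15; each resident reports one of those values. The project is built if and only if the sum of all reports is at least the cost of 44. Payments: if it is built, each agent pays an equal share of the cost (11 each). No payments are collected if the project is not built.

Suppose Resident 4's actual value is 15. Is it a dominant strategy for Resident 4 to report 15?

Check each profile of the others' reports and compare truth against every alternative report.
Others report (4, 13, 13): truth gives 4, best alternative gives 0.
Others report (7, 7, 15): truth gives 4, best alternative gives 0.
Others report (7, 15, 7): truth gives 4, best alternative gives 0.
Others report (13, 4, 13): truth gives 4, best alternative gives 0.
Others report (13, 13, 4): truth gives 4, best alternative gives 0.
Others report (15, 7, 7): truth gives 4, best alternative gives 0.
(Remaining 58 profiles checked similarly; truth is weakly best in each.)
In every case the truthful report is at least as good as any alternative, so it is a dominant strategy.

Yes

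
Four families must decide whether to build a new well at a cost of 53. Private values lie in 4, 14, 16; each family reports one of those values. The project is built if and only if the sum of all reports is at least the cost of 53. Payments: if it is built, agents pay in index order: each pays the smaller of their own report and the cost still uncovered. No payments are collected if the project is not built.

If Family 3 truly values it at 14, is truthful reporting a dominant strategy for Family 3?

Yes

Check each profile of the others' reports and compare truth against every alternative report.
Others report (4, 4, 4): truth gives 0, best alternative gives 0.
Others report (4, 4, 14): truth gives 0, best alternative gives 0.
Others report (4, 4, 16): truth gives 0, best alternative gives 0.
Others report (4, 14, 4): truth gives 0, best alternative gives 0.
Others report (4, 14, 14): truth gives 0, best alternative gives 0.
Others report (4, 14, 16): truth gives 0, best alternative gives 0.
(Remaining 21 profiles checked similarly; truth is weakly best in each.)
In every case the truthful report is at least as good as any alternative, so it is a dominant strategy.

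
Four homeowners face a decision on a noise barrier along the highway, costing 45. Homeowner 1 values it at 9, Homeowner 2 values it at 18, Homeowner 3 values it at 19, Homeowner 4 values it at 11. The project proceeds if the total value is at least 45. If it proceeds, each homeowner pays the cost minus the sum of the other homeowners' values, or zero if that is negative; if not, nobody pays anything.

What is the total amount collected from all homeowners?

Total value 57 ≥ cost 45, so it is built.
Homeowner 1: others sum to 48; max(0, 45 - 48) = 0.
Homeowner 2: others sum to 39; max(0, 45 - 39) = 6.
Homeowner 3: others sum to 38; max(0, 45 - 38) = 7.
Homeowner 4: others sum to 46; max(0, 45 - 46) = 0.
Total collected = 0 + 6 + 7 + 0 = 13.

13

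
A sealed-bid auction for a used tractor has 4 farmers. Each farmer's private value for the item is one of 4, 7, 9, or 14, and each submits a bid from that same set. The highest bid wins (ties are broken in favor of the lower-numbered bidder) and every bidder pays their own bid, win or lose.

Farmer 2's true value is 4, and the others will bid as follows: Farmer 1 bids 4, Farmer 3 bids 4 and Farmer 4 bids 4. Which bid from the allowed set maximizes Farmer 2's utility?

Bid 4: loses but pays 4, utility -4.
Bid 7: wins, pays 7, utility 4 - 7 = -3.
Bid 9: wins, pays 9, utility 4 - 9 = -5.
Bid 14: wins, pays 14, utility 4 - 14 = -10.
The best choice is 7 with utility -3.

7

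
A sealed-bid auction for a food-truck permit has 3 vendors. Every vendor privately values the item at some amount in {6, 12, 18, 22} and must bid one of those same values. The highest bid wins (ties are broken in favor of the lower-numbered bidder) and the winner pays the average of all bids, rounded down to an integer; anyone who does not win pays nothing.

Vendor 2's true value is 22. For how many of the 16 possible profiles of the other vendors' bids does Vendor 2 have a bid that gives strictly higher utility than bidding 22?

6

Others bid (6, 6): truth gives 11; bid 12 gives 14 > 11. Violating.
Others bid (6, 12): truth gives 9; bid 12 gives 12 > 9. Violating.
Others bid (6, 18): truth gives 7; bid 18 gives 8 > 7. Violating.
Others bid (12, 6): truth gives 9; bid 18 gives 10 > 9. Violating.
Others bid (6, 22): truth gives 6; no alternative beats it.
Others bid (12, 22): truth gives 4; no alternative beats it.
(Checking all 16 profiles: 6 have a profitable deviation, 10 do not.)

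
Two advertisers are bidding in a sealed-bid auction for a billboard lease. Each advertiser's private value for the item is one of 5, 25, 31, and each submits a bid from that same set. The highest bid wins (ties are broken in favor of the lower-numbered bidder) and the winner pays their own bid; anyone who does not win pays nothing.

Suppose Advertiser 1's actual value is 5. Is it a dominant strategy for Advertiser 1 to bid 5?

Check each profile of the others' bids and compare truth against every alternative bid.
Others bid (5): truth gives 0, best alternative gives -20.
Others bid (25): truth gives 0, best alternative gives -20.
Others bid (31): truth gives 0, best alternative gives 0.
In every case the truthful bid is at least as good as any alternative, so it is a dominant strategy.

Yes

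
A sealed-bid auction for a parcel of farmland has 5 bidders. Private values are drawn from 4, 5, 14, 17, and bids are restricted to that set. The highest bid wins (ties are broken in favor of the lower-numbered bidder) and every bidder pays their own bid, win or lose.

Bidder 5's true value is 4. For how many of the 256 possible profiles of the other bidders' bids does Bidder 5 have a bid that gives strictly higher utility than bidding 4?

Others bid (4, 4, 4, 4): truth gives -4; bid 5 gives -1 > -4. Violating.
Others bid (4, 4, 4, 5): truth gives -4; no alternative beats it.
Others bid (4, 4, 4, 14): truth gives -4; no alternative beats it.
(Checking all 256 profiles: 1 has a profitable deviation, 255 do not.)

1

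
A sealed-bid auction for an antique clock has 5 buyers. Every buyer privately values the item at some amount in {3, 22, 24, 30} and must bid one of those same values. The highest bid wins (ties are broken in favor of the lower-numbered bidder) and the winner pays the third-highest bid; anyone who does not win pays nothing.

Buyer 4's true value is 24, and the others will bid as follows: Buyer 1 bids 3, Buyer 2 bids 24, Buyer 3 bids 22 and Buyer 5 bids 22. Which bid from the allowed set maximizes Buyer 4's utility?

Bid 3: loses, pays 0, utility 0.
Bid 22: loses, pays 0, utility 0.
Bid 24: loses, pays 0, utility 0.
Bid 30: wins, pays 22, utility 24 - 22 = 2.
The best choice is 30 with utility 2.

30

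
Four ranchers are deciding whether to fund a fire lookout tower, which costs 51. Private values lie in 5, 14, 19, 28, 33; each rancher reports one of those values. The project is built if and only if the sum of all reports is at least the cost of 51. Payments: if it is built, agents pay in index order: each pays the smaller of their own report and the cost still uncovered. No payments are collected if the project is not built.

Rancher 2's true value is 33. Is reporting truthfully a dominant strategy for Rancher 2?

No

Consider the case where Rancher 1 reports 5, Rancher 3 reports 5 and Rancher 4 reports 14.
Truthful report 33: project built, pays 33, utility 33 - 33 = 0.
Report 28 instead: project built, pays 28, utility 33 - 28 = 5.
Since 5 > 0, reporting 28 is strictly better here, so truthful reporting is not dominant.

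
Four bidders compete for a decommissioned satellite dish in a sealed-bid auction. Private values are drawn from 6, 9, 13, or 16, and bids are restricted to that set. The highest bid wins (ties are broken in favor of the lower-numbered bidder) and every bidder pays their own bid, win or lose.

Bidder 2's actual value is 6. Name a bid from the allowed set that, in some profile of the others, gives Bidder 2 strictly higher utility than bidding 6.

Suppose Bidder 1 bids 6, Bidder 3 bids 6 and Bidder 4 bids 6.
Bid 6: loses but pays 6, utility -6.
Bid 9: wins, pays 9, utility 6 - 9 = -3.
So bidding 9 beats truth here (-3 > -6).

9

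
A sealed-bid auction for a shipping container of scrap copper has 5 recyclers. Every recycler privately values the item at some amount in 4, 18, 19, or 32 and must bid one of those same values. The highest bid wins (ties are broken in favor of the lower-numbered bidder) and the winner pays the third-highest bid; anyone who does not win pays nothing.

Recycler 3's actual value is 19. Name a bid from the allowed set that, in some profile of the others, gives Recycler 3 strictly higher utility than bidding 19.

Suppose Recycler 1 bids 4, Recycler 2 bids 4, Recycler 4 bids 4 and Recycler 5 bids 32.
Bid 19: loses, pays 0, utility 0.
Bid 32: wins, pays 4, utility 19 - 4 = 15.
So bidding 32 beats truth here (15 > 0).

32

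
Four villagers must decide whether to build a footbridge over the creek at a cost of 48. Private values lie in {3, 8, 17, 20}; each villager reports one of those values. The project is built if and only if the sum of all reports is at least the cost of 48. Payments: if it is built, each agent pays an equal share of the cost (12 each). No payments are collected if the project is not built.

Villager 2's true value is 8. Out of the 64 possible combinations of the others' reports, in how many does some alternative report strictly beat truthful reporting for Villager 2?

12

Others report (3, 17, 20): truth gives -4; report 3 gives 0 > -4. Violating.
Others report (3, 20, 17): truth gives -4; report 3 gives 0 > -4. Violating.
Others report (3, 20, 20): truth gives -4; report 3 gives 0 > -4. Violating.
Others report (8, 17, 17): truth gives -4; report 3 gives 0 > -4. Violating.
Others report (3, 3, 3): truth gives 0; no alternative beats it.
Others report (3, 3, 8): truth gives 0; no alternative beats it.
(Checking all 64 profiles: 12 have a profitable deviation, 52 do not.)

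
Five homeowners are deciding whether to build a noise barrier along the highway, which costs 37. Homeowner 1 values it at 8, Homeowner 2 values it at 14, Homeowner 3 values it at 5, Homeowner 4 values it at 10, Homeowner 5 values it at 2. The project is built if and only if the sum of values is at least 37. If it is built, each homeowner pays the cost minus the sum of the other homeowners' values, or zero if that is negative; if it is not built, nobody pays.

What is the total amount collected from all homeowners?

Total value 39 ≥ cost 37, so it is built.
Homeowner 1: others sum to 31; max(0, 37 - 31) = 6.
Homeowner 2: others sum to 25; max(0, 37 - 25) = 12.
Homeowner 3: others sum to 34; max(0, 37 - 34) = 3.
Homeowner 4: others sum to 29; max(0, 37 - 29) = 8.
Homeowner 5: others sum to 37; max(0, 37 - 37) = 0.
Total collected = 6 + 12 + 3 + 8 + 0 = 29.

29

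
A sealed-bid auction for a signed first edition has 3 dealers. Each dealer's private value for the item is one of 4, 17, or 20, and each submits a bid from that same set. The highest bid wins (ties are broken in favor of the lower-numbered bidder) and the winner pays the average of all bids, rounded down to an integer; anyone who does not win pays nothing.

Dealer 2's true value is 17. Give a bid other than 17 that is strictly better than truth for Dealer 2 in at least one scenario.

20

Suppose Dealer 1 bids 4 and Dealer 3 bids 20.
Bid 17: loses, pays 0, utility 0.
Bid 20: wins, pays 14, utility 17 - 14 = 3.
So bidding 20 beats truth here (3 > 0).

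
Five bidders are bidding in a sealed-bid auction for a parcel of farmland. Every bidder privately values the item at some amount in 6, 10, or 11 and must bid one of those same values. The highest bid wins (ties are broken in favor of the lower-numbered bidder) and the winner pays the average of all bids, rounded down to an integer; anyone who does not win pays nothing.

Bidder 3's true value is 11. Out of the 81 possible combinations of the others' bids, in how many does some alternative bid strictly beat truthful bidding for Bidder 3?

1

Others bid (6, 6, 6, 6): truth gives 4; bid 10 gives 5 > 4. Violating.
Others bid (6, 6, 6, 10): truth gives 4; no alternative beats it.
Others bid (6, 6, 6, 11): truth gives 3; no alternative beats it.
(Checking all 81 profiles: 1 has a profitable deviation, 80 do not.)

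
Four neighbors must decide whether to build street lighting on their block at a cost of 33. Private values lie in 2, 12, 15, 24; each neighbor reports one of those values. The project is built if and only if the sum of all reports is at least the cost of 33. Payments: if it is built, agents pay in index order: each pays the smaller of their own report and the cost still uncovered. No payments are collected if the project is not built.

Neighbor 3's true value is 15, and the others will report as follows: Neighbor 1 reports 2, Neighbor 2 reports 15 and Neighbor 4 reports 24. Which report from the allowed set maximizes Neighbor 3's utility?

2

Report 2: project built, pays 2, utility 15 - 2 = 13.
Report 12: project built, pays 12, utility 15 - 12 = 3.
Report 15: project built, pays 15, utility 15 - 15 = 0.
Report 24: project built, pays 16, utility 15 - 16 = -1.
The best choice is 2 with utility 13.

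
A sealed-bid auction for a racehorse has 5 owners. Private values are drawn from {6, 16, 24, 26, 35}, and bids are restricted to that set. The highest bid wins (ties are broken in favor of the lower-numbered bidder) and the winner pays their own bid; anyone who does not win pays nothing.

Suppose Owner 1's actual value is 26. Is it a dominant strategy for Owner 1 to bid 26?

Consider the case where Owner 2 bids 6, Owner 3 bids 6, Owner 4 bids 6 and Owner 5 bids 6.
Truthful bid 26: wins, pays 26, utility 26 - 26 = 0.
Bid 6 instead: wins, pays 6, utility 26 - 6 = 20.
Since 20 > 0, bidding 6 is strictly better here, so truthful bidding is not dominant.

No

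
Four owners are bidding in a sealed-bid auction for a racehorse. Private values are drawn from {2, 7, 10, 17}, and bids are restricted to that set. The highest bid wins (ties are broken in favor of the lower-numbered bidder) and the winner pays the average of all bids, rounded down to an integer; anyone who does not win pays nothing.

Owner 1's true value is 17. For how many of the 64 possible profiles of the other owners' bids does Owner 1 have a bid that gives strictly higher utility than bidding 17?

27

Others bid (2, 2, 2): truth gives 12; bid 2 gives 15 > 12. Violating.
Others bid (2, 2, 7): truth gives 10; bid 7 gives 13 > 10. Violating.
Others bid (2, 2, 10): truth gives 10; bid 10 gives 11 > 10. Violating.
Others bid (2, 7, 2): truth gives 10; bid 7 gives 13 > 10. Violating.
Others bid (2, 2, 17): truth gives 8; no alternative beats it.
Others bid (2, 7, 17): truth gives 7; no alternative beats it.
(Checking all 64 profiles: 27 have a profitable deviation, 37 do not.)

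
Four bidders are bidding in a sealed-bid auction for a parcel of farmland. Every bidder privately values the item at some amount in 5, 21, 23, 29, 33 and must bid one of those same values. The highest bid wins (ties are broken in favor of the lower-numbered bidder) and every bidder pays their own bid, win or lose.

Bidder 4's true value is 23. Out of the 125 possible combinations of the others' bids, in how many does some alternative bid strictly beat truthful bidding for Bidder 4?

118

Others bid (5, 5, 5): truth gives 0; bid 21 gives 2 > 0. Violating.
Others bid (5, 5, 23): truth gives -23; bid 5 gives -5 > -23. Violating.
Others bid (5, 5, 29): truth gives -23; bid 5 gives -5 > -23. Violating.
Others bid (5, 5, 33): truth gives -23; bid 5 gives -5 > -23. Violating.
Others bid (5, 5, 21): truth gives 0; no alternative beats it.
Others bid (5, 21, 5): truth gives 0; no alternative beats it.
(Checking all 125 profiles: 118 have a profitable deviation, 7 do not.)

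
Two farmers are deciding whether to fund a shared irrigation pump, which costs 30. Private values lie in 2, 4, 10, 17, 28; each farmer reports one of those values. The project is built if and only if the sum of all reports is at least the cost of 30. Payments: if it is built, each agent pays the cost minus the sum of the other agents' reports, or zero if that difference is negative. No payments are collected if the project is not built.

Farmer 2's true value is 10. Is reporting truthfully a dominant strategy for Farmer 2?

Check each profile of the others' reports and compare truth against every alternative report.
Others report (28): truth gives 8, best alternative gives 8.
Others report (2): truth gives 0, best alternative gives 0.
Others report (4): truth gives 0, best alternative gives 0.
Others report (10): truth gives 0, best alternative gives 0.
Others report (17): truth gives 0, best alternative gives 0.
In every case the truthful report is at least as good as any alternative, so it is a dominant strategy.

Yes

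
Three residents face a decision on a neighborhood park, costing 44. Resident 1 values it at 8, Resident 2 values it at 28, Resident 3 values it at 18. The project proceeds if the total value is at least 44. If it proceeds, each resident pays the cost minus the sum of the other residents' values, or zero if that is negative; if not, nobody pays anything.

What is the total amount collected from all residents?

Total value 54 ≥ cost 44, so it is built.
Resident 1: others sum to 46; max(0, 44 - 46) = 0.
Resident 2: others sum to 26; max(0, 44 - 26) = 18.
Resident 3: others sum to 36; max(0, 44 - 36) = 8.
Total collected = 0 + 18 + 8 = 26.

26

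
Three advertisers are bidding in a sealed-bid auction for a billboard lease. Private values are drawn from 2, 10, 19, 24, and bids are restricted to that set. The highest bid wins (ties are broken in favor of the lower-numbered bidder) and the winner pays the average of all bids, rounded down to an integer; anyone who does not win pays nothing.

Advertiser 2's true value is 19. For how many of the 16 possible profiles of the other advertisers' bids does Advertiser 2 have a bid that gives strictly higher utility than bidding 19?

Others bid (2, 2): truth gives 12; bid 10 gives 15 > 12. Violating.
Others bid (2, 10): truth gives 9; bid 10 gives 12 > 9. Violating.
Others bid (2, 24): truth gives 0; bid 24 gives 3 > 0. Violating.
Others bid (19, 2): truth gives 0; bid 24 gives 4 > 0. Violating.
Others bid (2, 19): truth gives 6; no alternative beats it.
Others bid (10, 2): truth gives 9; no alternative beats it.
(Checking all 16 profiles: 5 have a profitable deviation, 11 do not.)

5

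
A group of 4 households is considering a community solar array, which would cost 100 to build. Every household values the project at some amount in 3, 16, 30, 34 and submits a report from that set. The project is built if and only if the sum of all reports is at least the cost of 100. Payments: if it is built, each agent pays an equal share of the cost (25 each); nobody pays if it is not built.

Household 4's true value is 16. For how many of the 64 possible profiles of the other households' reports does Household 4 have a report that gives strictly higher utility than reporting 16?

Others report (16, 34, 34): truth gives -9; report 3 gives 0 > -9. Violating.
Others report (30, 30, 30): truth gives -9; report 3 gives 0 > -9. Violating.
Others report (30, 30, 34): truth gives -9; report 3 gives 0 > -9. Violating.
Others report (30, 34, 30): truth gives -9; report 3 gives 0 > -9. Violating.
Others report (3, 3, 3): truth gives 0; no alternative beats it.
Others report (3, 3, 16): truth gives 0; no alternative beats it.
(Checking all 64 profiles: 7 have a profitable deviation, 57 do not.)

7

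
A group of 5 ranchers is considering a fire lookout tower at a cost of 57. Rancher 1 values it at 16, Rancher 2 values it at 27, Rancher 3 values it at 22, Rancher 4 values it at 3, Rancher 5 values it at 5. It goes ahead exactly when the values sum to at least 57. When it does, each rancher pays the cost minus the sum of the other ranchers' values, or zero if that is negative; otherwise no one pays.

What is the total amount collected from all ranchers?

17

Total value 73 ≥ cost 57, so it is built.
Rancher 1: others sum to 57; max(0, 57 - 57) = 0.
Rancher 2: others sum to 46; max(0, 57 - 46) = 11.
Rancher 3: others sum to 51; max(0, 57 - 51) = 6.
Rancher 4: others sum to 70; max(0, 57 - 70) = 0.
Rancher 5: others sum to 68; max(0, 57 - 68) = 0.
Total collected = 0 + 11 + 6 + 0 + 0 = 17.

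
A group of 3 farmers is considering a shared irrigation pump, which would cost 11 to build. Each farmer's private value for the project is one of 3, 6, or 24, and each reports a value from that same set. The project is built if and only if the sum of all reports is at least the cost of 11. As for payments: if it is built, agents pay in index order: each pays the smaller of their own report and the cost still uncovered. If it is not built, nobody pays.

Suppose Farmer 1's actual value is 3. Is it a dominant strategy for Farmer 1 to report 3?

Check each profile of the others' reports and compare truth against every alternative report.
Others report (3, 3): truth gives 0, best alternative gives -3.
Others report (3, 6): truth gives 0, best alternative gives -3.
Others report (3, 24): truth gives 0, best alternative gives -3.
Others report (6, 3): truth gives 0, best alternative gives -3.
Others report (6, 6): truth gives 0, best alternative gives -3.
Others report (6, 24): truth gives 0, best alternative gives -3.
(Remaining 3 profiles checked similarly; truth is weakly best in each.)
In every case the truthful report is at least as good as any alternative, so it is a dominant strategy.

Yes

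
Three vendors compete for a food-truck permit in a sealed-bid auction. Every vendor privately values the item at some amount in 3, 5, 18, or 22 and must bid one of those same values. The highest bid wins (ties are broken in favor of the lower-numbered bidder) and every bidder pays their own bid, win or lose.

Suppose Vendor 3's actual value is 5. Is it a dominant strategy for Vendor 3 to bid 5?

Consider the case where Vendor 1 bids 3 and Vendor 2 bids 5.
Truthful bid 5: loses but pays 5, utility -5.
Bid 3 instead: loses but pays 3, utility -3.
Since -3 > -5, bidding 3 is strictly better here, so truthful bidding is not dominant.

No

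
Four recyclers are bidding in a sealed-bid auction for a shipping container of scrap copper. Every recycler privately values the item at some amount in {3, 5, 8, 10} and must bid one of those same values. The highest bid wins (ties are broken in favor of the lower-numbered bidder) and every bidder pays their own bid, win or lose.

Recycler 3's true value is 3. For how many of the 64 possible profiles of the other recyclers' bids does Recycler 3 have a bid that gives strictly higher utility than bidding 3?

Others bid (3, 3, 3): truth gives -3; bid 5 gives -2 > -3. Violating.
Others bid (3, 3, 5): truth gives -3; bid 5 gives -2 > -3. Violating.
Others bid (3, 3, 8): truth gives -3; no alternative beats it.
Others bid (3, 3, 10): truth gives -3; no alternative beats it.
(Checking all 64 profiles: 2 have a profitable deviation, 62 do not.)

2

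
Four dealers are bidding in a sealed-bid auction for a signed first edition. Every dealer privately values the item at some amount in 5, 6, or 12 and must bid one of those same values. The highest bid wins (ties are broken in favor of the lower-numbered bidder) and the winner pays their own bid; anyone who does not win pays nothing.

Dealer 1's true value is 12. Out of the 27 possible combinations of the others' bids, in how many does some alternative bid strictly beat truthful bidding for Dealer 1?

Others bid (5, 5, 5): truth gives 0; bid 5 gives 7 > 0. Violating.
Others bid (5, 5, 6): truth gives 0; bid 6 gives 6 > 0. Violating.
Others bid (5, 6, 5): truth gives 0; bid 6 gives 6 > 0. Violating.
Others bid (5, 6, 6): truth gives 0; bid 6 gives 6 > 0. Violating.
Others bid (5, 5, 12): truth gives 0; no alternative beats it.
Others bid (5, 6, 12): truth gives 0; no alternative beats it.
(Checking all 27 profiles: 8 have a profitable deviation, 19 do not.)

8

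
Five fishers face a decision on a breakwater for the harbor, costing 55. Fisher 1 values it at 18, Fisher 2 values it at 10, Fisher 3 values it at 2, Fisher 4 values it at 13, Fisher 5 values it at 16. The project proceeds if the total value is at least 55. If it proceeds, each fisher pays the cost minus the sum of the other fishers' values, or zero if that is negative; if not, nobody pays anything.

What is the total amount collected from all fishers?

41

Total value 59 ≥ cost 55, so it is built.
Fisher 1: others sum to 41; max(0, 55 - 41) = 14.
Fisher 2: others sum to 49; max(0, 55 - 49) = 6.
Fisher 3: others sum to 57; max(0, 55 - 57) = 0.
Fisher 4: others sum to 46; max(0, 55 - 46) = 9.
Fisher 5: others sum to 43; max(0, 55 - 43) = 12.
Total collected = 14 + 6 + 0 + 9 + 12 = 41.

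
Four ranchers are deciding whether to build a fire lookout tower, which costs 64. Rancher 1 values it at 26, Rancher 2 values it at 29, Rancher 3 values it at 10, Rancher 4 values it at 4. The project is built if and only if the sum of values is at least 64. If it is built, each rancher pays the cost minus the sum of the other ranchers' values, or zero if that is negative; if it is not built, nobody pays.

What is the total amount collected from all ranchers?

Total value 69 ≥ cost 64, so it is built.
Rancher 1: others sum to 43; max(0, 64 - 43) = 21.
Rancher 2: others sum to 40; max(0, 64 - 40) = 24.
Rancher 3: others sum to 59; max(0, 64 - 59) = 5.
Rancher 4: others sum to 65; max(0, 64 - 65) = 0.
Total collected = 21 + 24 + 5 + 0 = 50.

50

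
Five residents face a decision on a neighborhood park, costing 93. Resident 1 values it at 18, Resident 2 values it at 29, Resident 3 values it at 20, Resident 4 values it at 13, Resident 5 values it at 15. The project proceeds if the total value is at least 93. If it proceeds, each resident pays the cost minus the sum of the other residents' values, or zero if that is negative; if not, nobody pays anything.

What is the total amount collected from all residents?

Total value 95 ≥ cost 93, so it is built.
Resident 1: others sum to 77; max(0, 93 - 77) = 16.
Resident 2: others sum to 66; max(0, 93 - 66) = 27.
Resident 3: others sum to 75; max(0, 93 - 75) = 18.
Resident 4: others sum to 82; max(0, 93 - 82) = 11.
Resident 5: others sum to 80; max(0, 93 - 80) = 13.
Total collected = 16 + 27 + 18 + 11 + 13 = 85.

85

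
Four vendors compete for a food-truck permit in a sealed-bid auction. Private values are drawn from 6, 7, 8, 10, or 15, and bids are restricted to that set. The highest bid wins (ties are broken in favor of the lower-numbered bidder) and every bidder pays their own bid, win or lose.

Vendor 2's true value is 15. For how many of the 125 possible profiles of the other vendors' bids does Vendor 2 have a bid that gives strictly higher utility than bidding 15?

Others bid (6, 6, 6): truth gives 0; bid 7 gives 8 > 0. Violating.
Others bid (6, 6, 7): truth gives 0; bid 7 gives 8 > 0. Violating.
Others bid (6, 6, 8): truth gives 0; bid 8 gives 7 > 0. Violating.
Others bid (6, 6, 10): truth gives 0; bid 10 gives 5 > 0. Violating.
Others bid (6, 6, 15): truth gives 0; no alternative beats it.
Others bid (6, 7, 15): truth gives 0; no alternative beats it.
(Checking all 125 profiles: 73 have a profitable deviation, 52 do not.)

73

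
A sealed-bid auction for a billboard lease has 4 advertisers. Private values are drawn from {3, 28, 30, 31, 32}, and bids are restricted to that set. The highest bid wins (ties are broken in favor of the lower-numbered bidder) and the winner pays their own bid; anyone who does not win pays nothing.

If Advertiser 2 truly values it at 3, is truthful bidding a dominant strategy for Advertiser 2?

Yes

Check each profile of the others' bids and compare truth against every alternative bid.
Others bid (3, 3, 3): truth gives 0, best alternative gives -25.
Others bid (3, 3, 28): truth gives 0, best alternative gives -25.
Others bid (3, 28, 3): truth gives 0, best alternative gives -25.
Others bid (3, 28, 28): truth gives 0, best alternative gives -25.
Others bid (3, 3, 30): truth gives 0, best alternative gives 0.
Others bid (3, 3, 31): truth gives 0, best alternative gives 0.
(Remaining 119 profiles checked similarly; truth is weakly best in each.)
In every case the truthful bid is at least as good as any alternative, so it is a dominant strategy.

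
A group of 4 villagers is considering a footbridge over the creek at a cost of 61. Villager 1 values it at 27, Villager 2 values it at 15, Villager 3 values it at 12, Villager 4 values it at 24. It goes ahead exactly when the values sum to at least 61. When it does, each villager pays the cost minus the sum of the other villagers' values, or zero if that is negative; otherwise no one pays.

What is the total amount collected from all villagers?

Total value 78 ≥ cost 61, so it is built.
Villager 1: others sum to 51; max(0, 61 - 51) = 10.
Villager 2: others sum to 63; max(0, 61 - 63) = 0.
Villager 3: others sum to 66; max(0, 61 - 66) = 0.
Villager 4: others sum to 54; max(0, 61 - 54) = 7.
Total collected = 10 + 0 + 0 + 7 = 17.

17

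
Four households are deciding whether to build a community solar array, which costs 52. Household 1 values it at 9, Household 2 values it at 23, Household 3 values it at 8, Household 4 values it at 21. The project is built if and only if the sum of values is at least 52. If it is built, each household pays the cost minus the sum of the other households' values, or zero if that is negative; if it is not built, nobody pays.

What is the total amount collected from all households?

26

Total value 61 ≥ cost 52, so it is built.
Household 1: others sum to 52; max(0, 52 - 52) = 0.
Household 2: others sum to 38; max(0, 52 - 38) = 14.
Household 3: others sum to 53; max(0, 52 - 53) = 0.
Household 4: others sum to 40; max(0, 52 - 40) = 12.
Total collected = 0 + 14 + 0 + 12 = 26.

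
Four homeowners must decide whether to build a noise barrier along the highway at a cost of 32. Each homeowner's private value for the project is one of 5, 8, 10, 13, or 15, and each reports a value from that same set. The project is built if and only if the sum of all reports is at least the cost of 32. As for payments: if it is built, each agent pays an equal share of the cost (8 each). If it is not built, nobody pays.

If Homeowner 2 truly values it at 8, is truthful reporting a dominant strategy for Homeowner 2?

Yes

Check each profile of the others' reports and compare truth against every alternative report.
Others report (5, 5, 5): truth gives 0, best alternative gives 0.
Others report (5, 5, 8): truth gives 0, best alternative gives 0.
Others report (5, 5, 10): truth gives 0, best alternative gives 0.
Others report (5, 5, 13): truth gives 0, best alternative gives 0.
Others report (5, 5, 15): truth gives 0, best alternative gives 0.
Others report (5, 8, 5): truth gives 0, best alternative gives 0.
(Remaining 119 profiles checked similarly; truth is weakly best in each.)
In every case the truthful report is at least as good as any alternative, so it is a dominant strategy.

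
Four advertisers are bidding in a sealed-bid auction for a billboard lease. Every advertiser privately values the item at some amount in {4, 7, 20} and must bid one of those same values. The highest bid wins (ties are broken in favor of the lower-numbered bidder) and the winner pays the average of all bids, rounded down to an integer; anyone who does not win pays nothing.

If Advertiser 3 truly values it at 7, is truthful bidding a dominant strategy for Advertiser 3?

Yes

Check each profile of the others' bids and compare truth against every alternative bid.
Others bid (4, 4, 4): truth gives 3, best alternative gives 0.
Others bid (4, 4, 7): truth gives 2, best alternative gives 0.
Others bid (4, 4, 20): truth gives 0, best alternative gives 0.
Others bid (4, 7, 4): truth gives 0, best alternative gives 0.
Others bid (4, 7, 7): truth gives 0, best alternative gives 0.
Others bid (4, 7, 20): truth gives 0, best alternative gives 0.
(Remaining 21 profiles checked similarly; truth is weakly best in each.)
In every case the truthful bid is at least as good as any alternative, so it is a dominant strategy.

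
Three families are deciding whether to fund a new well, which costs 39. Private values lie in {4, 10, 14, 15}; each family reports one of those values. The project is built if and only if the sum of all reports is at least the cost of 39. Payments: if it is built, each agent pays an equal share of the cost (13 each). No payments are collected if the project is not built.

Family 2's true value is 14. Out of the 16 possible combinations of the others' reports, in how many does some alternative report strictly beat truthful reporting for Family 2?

2

Others report (10, 14): truth gives 0; report 15 gives 1 > 0. Violating.
Others report (14, 10): truth gives 0; report 15 gives 1 > 0. Violating.
Others report (4, 4): truth gives 0; no alternative beats it.
Others report (4, 10): truth gives 0; no alternative beats it.
(Checking all 16 profiles: 2 have a profitable deviation, 14 do not.)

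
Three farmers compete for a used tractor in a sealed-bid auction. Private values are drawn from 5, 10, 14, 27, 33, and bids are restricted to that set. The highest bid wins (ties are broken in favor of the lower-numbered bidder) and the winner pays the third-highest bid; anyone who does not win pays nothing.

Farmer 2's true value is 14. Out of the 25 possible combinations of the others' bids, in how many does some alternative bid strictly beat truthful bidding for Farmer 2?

Others bid (5, 27): truth gives 0; bid 27 gives 9 > 0. Violating.
Others bid (5, 33): truth gives 0; bid 33 gives 9 > 0. Violating.
Others bid (10, 27): truth gives 0; bid 27 gives 4 > 0. Violating.
Others bid (10, 33): truth gives 0; bid 33 gives 4 > 0. Violating.
Others bid (5, 5): truth gives 9; no alternative beats it.
Others bid (5, 10): truth gives 9; no alternative beats it.
(Checking all 25 profiles: 8 have a profitable deviation, 17 do not.)

8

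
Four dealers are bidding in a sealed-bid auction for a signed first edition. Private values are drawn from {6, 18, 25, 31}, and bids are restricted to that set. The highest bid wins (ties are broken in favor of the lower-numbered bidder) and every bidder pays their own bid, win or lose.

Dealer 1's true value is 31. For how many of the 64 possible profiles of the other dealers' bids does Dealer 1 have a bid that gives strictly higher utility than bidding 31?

27

Others bid (6, 6, 6): truth gives 0; bid 6 gives 25 > 0. Violating.
Others bid (6, 6, 18): truth gives 0; bid 18 gives 13 > 0. Violating.
Others bid (6, 6, 25): truth gives 0; bid 25 gives 6 > 0. Violating.
Others bid (6, 18, 6): truth gives 0; bid 18 gives 13 > 0. Violating.
Others bid (6, 6, 31): truth gives 0; no alternative beats it.
Others bid (6, 18, 31): truth gives 0; no alternative beats it.
(Checking all 64 profiles: 27 have a profitable deviation, 37 do not.)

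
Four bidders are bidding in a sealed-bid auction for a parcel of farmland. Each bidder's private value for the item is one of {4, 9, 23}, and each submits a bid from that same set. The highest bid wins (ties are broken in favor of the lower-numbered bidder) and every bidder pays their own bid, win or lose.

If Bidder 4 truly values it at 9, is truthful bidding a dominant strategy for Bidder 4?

No

Consider the case where Bidder 1 bids 4, Bidder 2 bids 4 and Bidder 3 bids 9.
Truthful bid 9: loses but pays 9, utility -9.
Bid 4 instead: loses but pays 4, utility -4.
Since -4 > -9, bidding 4 is strictly better here, so truthful bidding is not dominant.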